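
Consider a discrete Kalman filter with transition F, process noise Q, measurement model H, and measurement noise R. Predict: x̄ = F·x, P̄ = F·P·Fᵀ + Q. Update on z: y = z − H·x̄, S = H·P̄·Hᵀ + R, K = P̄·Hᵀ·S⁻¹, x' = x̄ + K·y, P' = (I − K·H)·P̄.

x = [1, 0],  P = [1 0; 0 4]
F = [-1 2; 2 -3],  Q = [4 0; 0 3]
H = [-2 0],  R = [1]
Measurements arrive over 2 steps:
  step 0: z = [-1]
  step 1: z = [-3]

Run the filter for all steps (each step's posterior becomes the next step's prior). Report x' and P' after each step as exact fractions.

step 0: x̄ = F·x = [-1, 2]
step 0: P̄ = F·P·Fᵀ + Q = [21 -26; -26 43]
step 0: y = z − H·x̄ = [-3]
step 0: S = H·P̄·Hᵀ + R = [85]
step 0: K = P̄·Hᵀ·S⁻¹ = [-42/85; 52/85]
step 0: x' = x̄ + K·y = [41/85, 14/85]
step 0: P' = (I − K·H)·P̄ = [21/85 -26/85; -26/85 951/85]
step 1: x̄ = F·x = [-13/85, 8/17]
step 1: P̄ = F·P·Fᵀ + Q = [4269/85 -1186/17; -1186/17 1842/17]
step 1: y = z − H·x̄ = [-281/85]
step 1: S = H·P̄·Hᵀ + R = [17161/85]
step 1: K = P̄·Hᵀ·S⁻¹ = [-8538/17161; 11860/17161]
step 1: x' = x̄ + K·y = [25601/17161, -31132/17161]
step 1: P' = (I − K·H)·P̄ = [4269/17161 -5930/17161; -5930/17161 204626/17161]

step 0: x' = [41/85, 14/85], P' = [21/85 -26/85; -26/85 951/85]
step 1: x' = [25601/17161, -31132/17161], P' = [4269/17161 -5930/17161; -5930/17161 204626/17161]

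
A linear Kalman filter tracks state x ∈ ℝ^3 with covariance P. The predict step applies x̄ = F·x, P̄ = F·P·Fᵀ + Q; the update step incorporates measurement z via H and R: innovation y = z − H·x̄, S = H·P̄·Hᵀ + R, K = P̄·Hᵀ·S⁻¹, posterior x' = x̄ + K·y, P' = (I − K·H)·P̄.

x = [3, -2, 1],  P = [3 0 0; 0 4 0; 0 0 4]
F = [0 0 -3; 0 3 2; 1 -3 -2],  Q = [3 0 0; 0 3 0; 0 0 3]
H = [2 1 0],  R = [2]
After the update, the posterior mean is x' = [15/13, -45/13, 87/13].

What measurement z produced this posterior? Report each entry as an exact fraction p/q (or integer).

z = [-1]

x̄ = F·x = [-3, -4, 7]
P̄ = F·P·Fᵀ + Q = [39 -24 24; -24 55 -52; 24 -52 58]
S = H·P̄·Hᵀ + R = [117]
K = P̄·Hᵀ·S⁻¹ = [6/13; 7/117; -4/117]
x' − x̄ = [54/13, 7/13, -4/13] = K·y
y = (KᵀK)⁻¹·Kᵀ·(x' − x̄) = [9]
z = y + H·x̄ = [9] + [-10] = [-1]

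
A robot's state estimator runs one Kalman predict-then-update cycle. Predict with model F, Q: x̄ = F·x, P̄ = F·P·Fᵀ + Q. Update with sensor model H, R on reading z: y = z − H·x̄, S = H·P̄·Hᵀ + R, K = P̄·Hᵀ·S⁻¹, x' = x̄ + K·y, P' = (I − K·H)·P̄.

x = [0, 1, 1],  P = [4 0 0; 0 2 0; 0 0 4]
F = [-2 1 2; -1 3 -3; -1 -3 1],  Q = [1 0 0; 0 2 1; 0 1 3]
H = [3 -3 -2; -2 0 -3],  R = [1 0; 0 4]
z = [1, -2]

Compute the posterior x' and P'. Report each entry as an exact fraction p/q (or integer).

x' = [521747/246659, 564700/246659, -191280/246659]
P' = [2902940/246659 4158235/246659 -1894580/246659; 4158235/246659 6031640/246659 -2785730/246659; -1894580/246659 -2785730/246659 1344236/246659]

x̄ = F·x = [3, 0, -2]
P̄ = F·P·Fᵀ + Q = [35 -10 10; -10 60 -25; 10 -25 29]
y = z − H·x̄ = [-12, -2]
S = H·P̄·Hᵀ + R = [732 -371; -371 525]
K = P̄·Hᵀ·S⁻¹ = [3325/35237 -30535/246659; -6965/35237 10180/246659; -2146/35237 -60887/246659]
x' = x̄ + K·y = [521747/246659, 564700/246659, -191280/246659]
P' = (I − K·H)·P̄ = [2902940/246659 4158235/246659 -1894580/246659; 4158235/246659 6031640/246659 -2785730/246659; -1894580/246659 -2785730/246659 1344236/246659]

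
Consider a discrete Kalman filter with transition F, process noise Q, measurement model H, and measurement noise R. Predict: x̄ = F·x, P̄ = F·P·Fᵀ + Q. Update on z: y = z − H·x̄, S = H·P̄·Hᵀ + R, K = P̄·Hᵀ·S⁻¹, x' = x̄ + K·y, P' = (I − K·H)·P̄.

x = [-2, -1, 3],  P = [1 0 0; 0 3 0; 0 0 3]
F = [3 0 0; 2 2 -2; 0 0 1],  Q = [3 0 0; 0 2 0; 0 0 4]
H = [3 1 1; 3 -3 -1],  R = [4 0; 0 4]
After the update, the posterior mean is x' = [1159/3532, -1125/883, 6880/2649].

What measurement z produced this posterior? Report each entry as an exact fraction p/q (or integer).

x̄ = F·x = [-6, -12, 3]
P̄ = F·P·Fᵀ + Q = [12 6 0; 6 30 -6; 0 -6 7]
S = H·P̄·Hᵀ + R = [173 -1; -1 245]
K = P̄·Hᵀ·S⁻¹ = [859/3532 263/3532; 213/883 -237/883; 16/2649 119/2649]
x' − x̄ = [22351/3532, 9471/883, -1067/2649] = K·y
y = (KᵀK)⁻¹·Kᵀ·(x' − x̄) = [30, -13]
z = y + H·x̄ = [30, -13] + [-27, 15] = [3, 2]

z = [3, 2]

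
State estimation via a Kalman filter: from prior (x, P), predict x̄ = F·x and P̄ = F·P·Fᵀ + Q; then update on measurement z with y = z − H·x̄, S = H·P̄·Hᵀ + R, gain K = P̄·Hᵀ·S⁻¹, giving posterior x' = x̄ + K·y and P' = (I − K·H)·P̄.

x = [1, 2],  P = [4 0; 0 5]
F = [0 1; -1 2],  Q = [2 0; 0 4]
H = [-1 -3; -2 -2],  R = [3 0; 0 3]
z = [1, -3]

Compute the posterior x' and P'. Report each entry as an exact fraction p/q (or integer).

x̄ = F·x = [2, 3]
P̄ = F·P·Fᵀ + Q = [7 10; 10 28]
y = z − H·x̄ = [12, 7]
S = H·P̄·Hᵀ + R = [322 262; 262 223]
K = P̄·Hᵀ·S⁻¹ = [219/1054 -209/527; -175/527 26/527]
x' = x̄ + K·y = [905/527, -337/527]
P' = (I − K·H)·P̄ = [1269/1054 -321/527; -321/527 282/527]

x' = [905/527, -337/527]
P' = [1269/1054 -321/527; -321/527 282/527]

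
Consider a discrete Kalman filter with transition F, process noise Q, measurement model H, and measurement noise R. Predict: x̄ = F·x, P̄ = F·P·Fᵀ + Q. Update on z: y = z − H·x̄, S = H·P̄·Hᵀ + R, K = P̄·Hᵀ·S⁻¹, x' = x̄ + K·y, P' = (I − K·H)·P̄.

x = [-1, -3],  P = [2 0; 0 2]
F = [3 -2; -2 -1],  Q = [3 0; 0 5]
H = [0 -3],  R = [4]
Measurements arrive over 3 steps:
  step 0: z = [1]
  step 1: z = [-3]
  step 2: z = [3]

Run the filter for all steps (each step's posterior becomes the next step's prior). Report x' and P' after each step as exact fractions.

step 0: x̄ = F·x = [3, 5]
step 0: P̄ = F·P·Fᵀ + Q = [29 -8; -8 15]
step 0: y = z − H·x̄ = [16]
step 0: S = H·P̄·Hᵀ + R = [139]
step 0: K = P̄·Hᵀ·S⁻¹ = [24/139; -45/139]
step 0: x' = x̄ + K·y = [801/139, -25/139]
step 0: P' = (I − K·H)·P̄ = [3455/139 -32/139; -32/139 60/139]
step 1: x̄ = F·x = [2453/139, -1577/139]
step 1: P̄ = F·P·Fᵀ + Q = [32136/139 -20642/139; -20642/139 14447/139]
step 1: y = z − H·x̄ = [-5148/139]
step 1: S = H·P̄·Hᵀ + R = [130579/139]
step 1: K = P̄·Hᵀ·S⁻¹ = [61926/130579; -43341/130579]
step 1: x' = x̄ + K·y = [10901/130579, 123715/130579]
step 1: P' = (I − K·H)·P̄ = [2600412/130579 -82568/130579; -82568/130579 57788/130579]
step 2: x̄ = F·x = [-214727/130579, -145517/130579]
step 2: P̄ = F·P·Fᵀ + Q = [25017413/130579 -15569464/130579; -15569464/130579 10782059/130579]
step 2: y = z − H·x̄ = [-44814/130579]
step 2: S = H·P̄·Hᵀ + R = [97560847/130579]
step 2: K = P̄·Hᵀ·S⁻¹ = [46708392/97560847; -32346177/97560847]
step 2: x' = x̄ + K·y = [-176461283/97560847, -97620599/97560847]
step 2: P' = (I − K·H)·P̄ = [1983826793/97560847 -62277856/97560847; -62277856/97560847 43128236/97560847]

step 0: x' = [801/139, -25/139], P' = [3455/139 -32/139; -32/139 60/139]
step 1: x' = [10901/130579, 123715/130579], P' = [2600412/130579 -82568/130579; -82568/130579 57788/130579]
step 2: x' = [-176461283/97560847, -97620599/97560847], P' = [1983826793/97560847 -62277856/97560847; -62277856/97560847 43128236/97560847]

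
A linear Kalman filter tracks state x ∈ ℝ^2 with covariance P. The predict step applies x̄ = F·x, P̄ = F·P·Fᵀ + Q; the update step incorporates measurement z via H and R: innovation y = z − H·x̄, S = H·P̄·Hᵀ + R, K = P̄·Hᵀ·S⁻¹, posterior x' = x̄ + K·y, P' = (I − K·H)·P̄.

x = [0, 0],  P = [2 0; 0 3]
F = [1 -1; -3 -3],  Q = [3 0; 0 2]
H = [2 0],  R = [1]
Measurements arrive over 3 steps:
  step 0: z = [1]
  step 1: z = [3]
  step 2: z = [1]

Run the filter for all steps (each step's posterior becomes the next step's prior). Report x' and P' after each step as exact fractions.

step 0: x̄ = F·x = [0, 0]
step 0: P̄ = F·P·Fᵀ + Q = [8 3; 3 47]
step 0: y = z − H·x̄ = [1]
step 0: S = H·P̄·Hᵀ + R = [33]
step 0: K = P̄·Hᵀ·S⁻¹ = [16/33; 2/11]
step 0: x' = x̄ + K·y = [16/33, 2/11]
step 0: P' = (I − K·H)·P̄ = [8/33 1/11; 1/11 505/11]
step 1: x̄ = F·x = [10/33, -2]
step 1: P̄ = F·P·Fᵀ + Q = [1616/33 137; 137 419]
step 1: y = z − H·x̄ = [79/33]
step 1: S = H·P̄·Hᵀ + R = [6497/33]
step 1: K = P̄·Hᵀ·S⁻¹ = [3232/6497; 9042/6497]
step 1: x' = x̄ + K·y = [9706/6497, 8652/6497]
step 1: P' = (I − K·H)·P̄ = [1616/6497 4521/6497; 4521/6497 244735/6497]
step 2: x̄ = F·x = [1054/6497, -55074/6497]
step 2: P̄ = F·P·Fᵀ + Q = [256800/6497 729357/6497; 729357/6497 2311531/6497]
step 2: y = z − H·x̄ = [4389/6497]
step 2: S = H·P̄·Hᵀ + R = [1033697/6497]
step 2: K = P̄·Hᵀ·S⁻¹ = [513600/1033697; 1458714/1033697]
step 2: x' = x̄ + K·y = [73522/147671, -1111008/147671]
step 2: P' = (I − K·H)·P̄ = [256800/1033697 729357/1033697; 729357/1033697 40261063/1033697]

step 0: x' = [16/33, 2/11], P' = [8/33 1/11; 1/11 505/11]
step 1: x' = [9706/6497, 8652/6497], P' = [1616/6497 4521/6497; 4521/6497 244735/6497]
step 2: x' = [73522/147671, -1111008/147671], P' = [256800/1033697 729357/1033697; 729357/1033697 40261063/1033697]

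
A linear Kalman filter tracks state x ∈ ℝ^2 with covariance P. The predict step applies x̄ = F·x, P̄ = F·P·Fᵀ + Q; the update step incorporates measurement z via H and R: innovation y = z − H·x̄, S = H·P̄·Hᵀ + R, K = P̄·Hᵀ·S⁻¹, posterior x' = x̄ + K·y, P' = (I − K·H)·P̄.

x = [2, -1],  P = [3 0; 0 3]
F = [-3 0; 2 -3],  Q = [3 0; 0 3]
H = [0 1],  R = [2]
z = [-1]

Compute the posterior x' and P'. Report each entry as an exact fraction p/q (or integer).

x̄ = F·x = [-6, 7]
P̄ = F·P·Fᵀ + Q = [30 -18; -18 42]
y = z − H·x̄ = [-8]
S = H·P̄·Hᵀ + R = [44]
K = P̄·Hᵀ·S⁻¹ = [-9/22; 21/22]
x' = x̄ + K·y = [-30/11, -7/11]
P' = (I − K·H)·P̄ = [249/11 -9/11; -9/11 21/11]

x' = [-30/11, -7/11]
P' = [249/11 -9/11; -9/11 21/11]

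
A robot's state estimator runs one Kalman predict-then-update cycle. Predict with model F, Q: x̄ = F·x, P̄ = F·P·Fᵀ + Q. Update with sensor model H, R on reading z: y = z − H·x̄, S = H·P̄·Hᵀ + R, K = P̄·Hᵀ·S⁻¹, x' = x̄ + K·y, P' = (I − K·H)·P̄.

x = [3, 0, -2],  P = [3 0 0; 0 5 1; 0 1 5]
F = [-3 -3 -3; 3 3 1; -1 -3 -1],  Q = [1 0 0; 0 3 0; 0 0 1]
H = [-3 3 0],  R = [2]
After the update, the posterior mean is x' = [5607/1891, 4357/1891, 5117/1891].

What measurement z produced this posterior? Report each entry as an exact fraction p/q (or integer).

z = [-2]

x̄ = F·x = [-3, 7, -1]
P̄ = F·P·Fᵀ + Q = [136 -99 81; -99 86 -65; 81 -65 60]
S = H·P̄·Hᵀ + R = [3782]
K = P̄·Hᵀ·S⁻¹ = [-705/3782; 555/3782; -219/1891]
x' − x̄ = [11280/1891, -8880/1891, 7008/1891] = K·y
y = (KᵀK)⁻¹·Kᵀ·(x' − x̄) = [-32]
z = y + H·x̄ = [-32] + [30] = [-2]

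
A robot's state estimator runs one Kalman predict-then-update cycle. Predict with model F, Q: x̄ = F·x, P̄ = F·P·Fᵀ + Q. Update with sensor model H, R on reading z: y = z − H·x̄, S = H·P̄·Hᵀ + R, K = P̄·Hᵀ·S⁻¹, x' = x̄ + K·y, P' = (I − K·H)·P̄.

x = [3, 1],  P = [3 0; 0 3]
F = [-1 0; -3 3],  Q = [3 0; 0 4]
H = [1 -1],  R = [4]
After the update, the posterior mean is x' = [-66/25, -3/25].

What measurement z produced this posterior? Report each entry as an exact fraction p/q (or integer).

z = [-3]

x̄ = F·x = [-3, -6]
P̄ = F·P·Fᵀ + Q = [6 9; 9 58]
S = H·P̄·Hᵀ + R = [50]
K = P̄·Hᵀ·S⁻¹ = [-3/50; -49/50]
x' − x̄ = [9/25, 147/25] = K·y
y = (KᵀK)⁻¹·Kᵀ·(x' − x̄) = [-6]
z = y + H·x̄ = [-6] + [3] = [-3]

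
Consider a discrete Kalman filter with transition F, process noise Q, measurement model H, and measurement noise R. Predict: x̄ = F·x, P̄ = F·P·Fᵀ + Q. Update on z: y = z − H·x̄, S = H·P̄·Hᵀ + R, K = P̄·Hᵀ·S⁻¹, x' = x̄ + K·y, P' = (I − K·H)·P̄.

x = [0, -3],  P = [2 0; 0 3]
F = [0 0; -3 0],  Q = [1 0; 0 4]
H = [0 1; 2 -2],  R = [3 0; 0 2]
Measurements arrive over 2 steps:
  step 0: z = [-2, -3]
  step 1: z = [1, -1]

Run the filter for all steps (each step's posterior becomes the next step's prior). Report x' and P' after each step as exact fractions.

step 0: x̄ = F·x = [0, 0]
step 0: P̄ = F·P·Fᵀ + Q = [1 0; 0 22]
step 0: y = z − H·x̄ = [-2, -3]
step 0: S = H·P̄·Hᵀ + R = [25 -44; -44 94]
step 0: K = P̄·Hᵀ·S⁻¹ = [44/207 25/207; 22/69 -22/69]
step 0: x' = x̄ + K·y = [-163/207, 22/69]
step 0: P' = (I − K·H)·P̄ = [157/207 44/69; 44/69 22/23]
step 1: x̄ = F·x = [0, 163/69]
step 1: P̄ = F·P·Fᵀ + Q = [1 0; 0 249/23]
step 1: y = z − H·x̄ = [-94/69, 257/69]
step 1: S = H·P̄·Hᵀ + R = [318/23 -498/23; -498/23 1134/23]
step 1: K = P̄·Hᵀ·S⁻¹ = [83/408 53/408; 83/272 -83/272]
step 1: x' = x̄ + K·y = [253/1224, 661/816]
step 1: P' = (I − K·H)·P̄ = [151/204 83/136; 83/136 249/272]

step 0: x' = [-163/207, 22/69], P' = [157/207 44/69; 44/69 22/23]
step 1: x' = [253/1224, 661/816], P' = [151/204 83/136; 83/136 249/272]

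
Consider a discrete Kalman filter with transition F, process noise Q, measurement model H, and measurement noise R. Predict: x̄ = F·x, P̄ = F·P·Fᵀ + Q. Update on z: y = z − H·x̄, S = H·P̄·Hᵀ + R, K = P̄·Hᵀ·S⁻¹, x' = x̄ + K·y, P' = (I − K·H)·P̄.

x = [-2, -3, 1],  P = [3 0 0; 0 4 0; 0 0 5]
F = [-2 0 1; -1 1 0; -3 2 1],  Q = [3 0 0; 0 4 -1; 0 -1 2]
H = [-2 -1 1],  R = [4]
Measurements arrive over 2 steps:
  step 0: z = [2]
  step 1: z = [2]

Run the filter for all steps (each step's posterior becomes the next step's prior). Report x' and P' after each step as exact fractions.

step 0: x̄ = F·x = [5, -1, 1]
step 0: P̄ = F·P·Fᵀ + Q = [20 6 23; 6 11 16; 23 16 50]
step 0: y = z − H·x̄ = [10]
step 0: S = H·P̄·Hᵀ + R = [45]
step 0: K = P̄·Hᵀ·S⁻¹ = [-23/45; -7/45; -4/15]
step 0: x' = x̄ + K·y = [-1/9, -23/9, -5/3]
step 0: P' = (I − K·H)·P̄ = [371/45 109/45 253/15; 109/45 446/45 212/15; 253/15 212/15 234/5]
step 1: x̄ = F·x = [-13/9, -22/9, -58/9]
step 1: P̄ = F·P·Fᵀ + Q = [689/45 401/45 1373/45; 401/45 779/45 1292/45; 1373/45 1292/45 4001/45]
step 1: y = z − H·x̄ = [28/9]
step 1: S = H·P̄·Hᵀ + R = [1244/45]
step 1: K = P̄·Hᵀ·S⁻¹ = [-203/622; -289/1244; -37/1244]
step 1: x' = x̄ + K·y = [-765/311, -985/311, -2033/311]
step 1: P' = (I − K·H)·P̄ = [3846/311 4239/622 18811/622; 4239/622 19679/1244 35479/1244; 18811/622 35479/1244 110575/1244]

step 0: x' = [-1/9, -23/9, -5/3], P' = [371/45 109/45 253/15; 109/45 446/45 212/15; 253/15 212/15 234/5]
step 1: x' = [-765/311, -985/311, -2033/311], P' = [3846/311 4239/622 18811/622; 4239/622 19679/1244 35479/1244; 18811/622 35479/1244 110575/1244]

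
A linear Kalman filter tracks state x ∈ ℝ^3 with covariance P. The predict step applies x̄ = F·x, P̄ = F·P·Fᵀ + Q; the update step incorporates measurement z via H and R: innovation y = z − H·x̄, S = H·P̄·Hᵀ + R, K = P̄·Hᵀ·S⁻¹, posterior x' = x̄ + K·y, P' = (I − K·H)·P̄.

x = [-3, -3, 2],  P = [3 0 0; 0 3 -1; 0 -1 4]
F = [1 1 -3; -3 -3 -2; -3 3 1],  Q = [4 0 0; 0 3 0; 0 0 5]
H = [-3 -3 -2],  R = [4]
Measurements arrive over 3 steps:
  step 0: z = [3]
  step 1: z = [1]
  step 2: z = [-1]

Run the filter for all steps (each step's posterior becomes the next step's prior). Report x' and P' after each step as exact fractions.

step 0: x̄ = F·x = [-12, 14, 2]
step 0: P̄ = F·P·Fᵀ + Q = [52 -1 -4; -1 61 1; -4 1 57]
step 0: y = z − H·x̄ = [13]
step 0: S = H·P̄·Hᵀ + R = [1195]
step 0: K = P̄·Hᵀ·S⁻¹ = [-29/239; -182/1195; -21/239]
step 0: x' = x̄ + K·y = [-3245/239, 14364/1195, 205/239]
step 0: P' = (I − K·H)·P̄ = [8223/239 -5517/239 -4001/239; -5517/239 39771/1195 -3583/239; -4001/239 -3583/239 11418/239]
step 1: x̄ = F·x = [-4936/1195, 3533/1195, 92792/1195]
step 1: P̄ = F·P·Fᵀ + Q = [771826/1195 -48/1195 -232032/1195; -48/1195 8349/1195 -864/1195; -232032/1195 -864/1195 1300109/1195]
step 1: y = z − H·x̄ = [36514/239]
step 1: S = H·P̄·Hᵀ + R = [1886235/239]
step 1: K = P̄·Hᵀ·S⁻¹ = [-123418/628745; -309/125749; -380306/1886235]
step 1: x' = x̄ + K·y = [-21452644/628745, 1622833/628745, 17672812/377247]
step 1: P' = (I − K·H)·P̄ = [214896818/628745 -2418738/628745 -318470284/628745; -2418738/628745 4362834/628745 -2913054/628745; -318470284/628745 -2913054/628745 1446985633/1886235]
step 2: x̄ = F·x = [-108193871/628745, 1740179/1886235, 296043353/1886235]
step 2: P̄ = F·P·Fᵀ + Q = [6486194083/628745 1021372/628745 -5239985993/628745; 1021372/628745 13199821/1886235 2866204/1886235; -5239985993/628745 2866204/1886235 13187069404/1886235]
step 2: y = z − H·x̄ = [-22254343/110955]
step 2: S = H·P̄·Hᵀ + R = [2320700822/110955]
step 2: K = P̄·Hᵀ·S⁻¹ = [-1585001361/2320700822; -3207307/2320700822; 1222184501/2320700822]
step 2: x' = x̄ + K·y = [-1384462431269/39451913974, 47333022461/39451913974, 2024663422537/39451913974]
step 2: P' = (I − K·H)·P̄ = [110389323414331/197259569870 -3573974350077/197259569870 -159953573365011/197259569870; -3573974350077/197259569870 1372536593019/197259569870 3302701877777/197259569870; -159953573365011/197259569870 3302701877777/197259569870 234768535865681/197259569870]

step 0: x' = [-3245/239, 14364/1195, 205/239], P' = [8223/239 -5517/239 -4001/239; -5517/239 39771/1195 -3583/239; -4001/239 -3583/239 11418/239]
step 1: x' = [-21452644/628745, 1622833/628745, 17672812/377247], P' = [214896818/628745 -2418738/628745 -318470284/628745; -2418738/628745 4362834/628745 -2913054/628745; -318470284/628745 -2913054/628745 1446985633/1886235]
step 2: x' = [-1384462431269/39451913974, 47333022461/39451913974, 2024663422537/39451913974], P' = [110389323414331/197259569870 -3573974350077/197259569870 -159953573365011/197259569870; -3573974350077/197259569870 1372536593019/197259569870 3302701877777/197259569870; -159953573365011/197259569870 3302701877777/197259569870 234768535865681/197259569870]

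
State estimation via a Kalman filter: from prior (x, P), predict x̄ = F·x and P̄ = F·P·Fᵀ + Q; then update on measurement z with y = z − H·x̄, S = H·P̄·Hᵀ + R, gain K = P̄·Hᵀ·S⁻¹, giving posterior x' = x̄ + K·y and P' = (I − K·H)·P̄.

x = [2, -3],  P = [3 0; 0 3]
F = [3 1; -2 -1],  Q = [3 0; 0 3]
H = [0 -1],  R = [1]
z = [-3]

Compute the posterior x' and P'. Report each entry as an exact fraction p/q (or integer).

x' = [-27/19, 53/19]
P' = [186/19 -21/19; -21/19 18/19]

x̄ = F·x = [3, -1]
P̄ = F·P·Fᵀ + Q = [33 -21; -21 18]
y = z − H·x̄ = [-4]
S = H·P̄·Hᵀ + R = [19]
K = P̄·Hᵀ·S⁻¹ = [21/19; -18/19]
x' = x̄ + K·y = [-27/19, 53/19]
P' = (I − K·H)·P̄ = [186/19 -21/19; -21/19 18/19]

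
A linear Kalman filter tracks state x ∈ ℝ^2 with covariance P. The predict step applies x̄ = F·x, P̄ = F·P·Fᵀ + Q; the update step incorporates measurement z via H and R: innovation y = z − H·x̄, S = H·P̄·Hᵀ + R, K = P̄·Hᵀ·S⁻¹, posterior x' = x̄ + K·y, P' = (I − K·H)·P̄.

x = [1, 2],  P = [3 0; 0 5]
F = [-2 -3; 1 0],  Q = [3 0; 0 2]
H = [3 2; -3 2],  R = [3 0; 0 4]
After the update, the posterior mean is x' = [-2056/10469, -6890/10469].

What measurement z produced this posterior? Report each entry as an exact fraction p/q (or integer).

z = [-2, -1]

x̄ = F·x = [-8, 1]
P̄ = F·P·Fᵀ + Q = [60 -6; -6 5]
S = H·P̄·Hᵀ + R = [491 -520; -520 636]
K = P̄·Hᵀ·S⁻¹ = [1752/10469 -1728/10469; 2368/10469 2397/10469]
x' − x̄ = [81696/10469, -17359/10469] = K·y
y = (KᵀK)⁻¹·Kᵀ·(x' − x̄) = [20, -27]
z = y + H·x̄ = [20, -27] + [-22, 26] = [-2, -1]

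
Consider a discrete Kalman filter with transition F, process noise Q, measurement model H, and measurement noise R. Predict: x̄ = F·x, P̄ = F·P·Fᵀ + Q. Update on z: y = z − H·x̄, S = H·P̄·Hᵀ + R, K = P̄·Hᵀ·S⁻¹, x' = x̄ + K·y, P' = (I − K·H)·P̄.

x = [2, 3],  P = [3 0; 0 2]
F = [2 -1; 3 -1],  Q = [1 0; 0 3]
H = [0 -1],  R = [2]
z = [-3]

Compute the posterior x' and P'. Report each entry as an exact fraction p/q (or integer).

x' = [1, 3]
P' = [55/17 20/17; 20/17 32/17]

x̄ = F·x = [1, 3]
P̄ = F·P·Fᵀ + Q = [15 20; 20 32]
y = z − H·x̄ = [0]
S = H·P̄·Hᵀ + R = [34]
K = P̄·Hᵀ·S⁻¹ = [-10/17; -16/17]
x' = x̄ + K·y = [1, 3]
P' = (I − K·H)·P̄ = [55/17 20/17; 20/17 32/17]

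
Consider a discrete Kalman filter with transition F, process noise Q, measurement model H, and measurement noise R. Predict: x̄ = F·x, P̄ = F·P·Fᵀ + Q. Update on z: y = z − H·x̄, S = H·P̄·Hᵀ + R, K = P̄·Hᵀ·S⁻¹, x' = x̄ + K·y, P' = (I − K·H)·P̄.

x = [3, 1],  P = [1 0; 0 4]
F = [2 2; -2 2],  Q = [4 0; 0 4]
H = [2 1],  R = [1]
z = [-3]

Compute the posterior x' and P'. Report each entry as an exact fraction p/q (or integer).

x̄ = F·x = [8, -4]
P̄ = F·P·Fᵀ + Q = [24 12; 12 24]
y = z − H·x̄ = [-15]
S = H·P̄·Hᵀ + R = [169]
K = P̄·Hᵀ·S⁻¹ = [60/169; 48/169]
x' = x̄ + K·y = [452/169, -1396/169]
P' = (I − K·H)·P̄ = [456/169 -852/169; -852/169 1752/169]

x' = [452/169, -1396/169]
P' = [456/169 -852/169; -852/169 1752/169]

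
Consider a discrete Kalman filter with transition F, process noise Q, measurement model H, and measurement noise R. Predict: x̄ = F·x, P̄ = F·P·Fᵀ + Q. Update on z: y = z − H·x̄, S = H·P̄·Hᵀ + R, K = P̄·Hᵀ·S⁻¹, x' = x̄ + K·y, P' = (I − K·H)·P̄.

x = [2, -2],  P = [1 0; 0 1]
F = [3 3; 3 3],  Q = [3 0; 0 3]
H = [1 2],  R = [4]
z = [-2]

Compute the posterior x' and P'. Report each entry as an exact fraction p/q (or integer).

x' = [-114/181, -120/181]
P' = [552/181 -162/181; -162/181 201/181]

x̄ = F·x = [0, 0]
P̄ = F·P·Fᵀ + Q = [21 18; 18 21]
y = z − H·x̄ = [-2]
S = H·P̄·Hᵀ + R = [181]
K = P̄·Hᵀ·S⁻¹ = [57/181; 60/181]
x' = x̄ + K·y = [-114/181, -120/181]
P' = (I − K·H)·P̄ = [552/181 -162/181; -162/181 201/181]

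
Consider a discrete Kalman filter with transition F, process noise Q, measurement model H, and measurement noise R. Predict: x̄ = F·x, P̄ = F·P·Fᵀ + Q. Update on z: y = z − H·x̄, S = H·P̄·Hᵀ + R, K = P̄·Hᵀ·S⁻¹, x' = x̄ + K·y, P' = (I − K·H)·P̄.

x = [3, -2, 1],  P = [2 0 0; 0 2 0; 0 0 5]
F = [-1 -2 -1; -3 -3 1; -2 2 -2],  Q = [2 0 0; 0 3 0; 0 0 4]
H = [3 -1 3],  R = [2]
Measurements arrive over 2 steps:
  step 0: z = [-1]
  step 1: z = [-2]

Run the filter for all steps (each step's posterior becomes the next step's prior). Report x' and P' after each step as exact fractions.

step 0: x' = [168/59, -223/59, -264/59], P' = [7897/649 10397/649 -4394/649; 10397/649 27331/649 -1310/649; -4394/649 -1310/649 4056/649]
step 1: x' = [2692529/151190, 3437337/151190, -819808/75595], P' = [27174801/151190 40136613/151190 -6921682/75595; 40136613/151190 64296309/151190 -9419406/75595; -6921682/75595 -9419406/75595 3799868/75595]

step 0: x̄ = F·x = [0, -2, -12]
step 0: P̄ = F·P·Fᵀ + Q = [17 13 6; 13 44 -10; 6 -10 40]
step 0: y = z − H·x̄ = [33]
step 0: S = H·P̄·Hᵀ + R = [649]
step 0: K = P̄·Hᵀ·S⁻¹ = [56/649; -35/649; 148/649]
step 0: x' = x̄ + K·y = [168/59, -223/59, -264/59]
step 0: P' = (I − K·H)·P̄ = [7897/649 10397/649 -4394/649; 10397/649 27331/649 -1310/649; -4394/649 -1310/649 4056/649]
step 1: x̄ = F·x = [542/59, -99/59, -254/59]
step 1: P̄ = F·P·Fᵀ + Q = [150135/649 267096/649 -84820/649; 267096/649 544425/649 -152772/649; -84820/649 -152772/649 51884/649]
step 1: y = z − H·x̄ = [-1081/59]
step 1: S = H·P̄·Hᵀ + R = [151190/649]
step 1: K = P̄·Hᵀ·S⁻¹ = [-71151/151190; -201453/151190; 26982/75595]
step 1: x' = x̄ + K·y = [2692529/151190, 3437337/151190, -819808/75595]
step 1: P' = (I − K·H)·P̄ = [27174801/151190 40136613/151190 -6921682/75595; 40136613/151190 64296309/151190 -9419406/75595; -6921682/75595 -9419406/75595 3799868/75595]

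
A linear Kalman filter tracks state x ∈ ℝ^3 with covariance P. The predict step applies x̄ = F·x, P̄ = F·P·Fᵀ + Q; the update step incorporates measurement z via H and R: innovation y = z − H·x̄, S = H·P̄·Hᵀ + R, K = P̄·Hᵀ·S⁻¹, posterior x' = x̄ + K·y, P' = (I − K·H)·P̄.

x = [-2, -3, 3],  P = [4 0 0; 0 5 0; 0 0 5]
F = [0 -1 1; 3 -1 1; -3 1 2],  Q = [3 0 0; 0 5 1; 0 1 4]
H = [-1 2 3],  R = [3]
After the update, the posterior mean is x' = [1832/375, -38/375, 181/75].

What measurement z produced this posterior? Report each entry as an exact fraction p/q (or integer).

x̄ = F·x = [6, 0, 9]
P̄ = F·P·Fᵀ + Q = [13 10 5; 10 51 -30; 5 -30 65]
S = H·P̄·Hᵀ + R = [375]
K = P̄·Hᵀ·S⁻¹ = [22/375; 2/375; 26/75]
x' − x̄ = [-418/375, -38/375, -494/75] = K·y
y = (KᵀK)⁻¹·Kᵀ·(x' − x̄) = [-19]
z = y + H·x̄ = [-19] + [21] = [2]

z = [2]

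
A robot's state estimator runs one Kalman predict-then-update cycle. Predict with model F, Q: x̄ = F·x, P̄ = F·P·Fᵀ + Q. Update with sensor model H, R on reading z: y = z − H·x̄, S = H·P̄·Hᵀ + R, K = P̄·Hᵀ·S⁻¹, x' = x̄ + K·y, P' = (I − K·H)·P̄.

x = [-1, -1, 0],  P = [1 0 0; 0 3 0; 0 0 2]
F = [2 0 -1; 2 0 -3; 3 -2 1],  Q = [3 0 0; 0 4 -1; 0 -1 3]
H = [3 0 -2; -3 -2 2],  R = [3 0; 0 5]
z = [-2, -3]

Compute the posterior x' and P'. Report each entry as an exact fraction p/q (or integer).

x̄ = F·x = [-2, -2, -1]
P̄ = F·P·Fᵀ + Q = [9 10 4; 10 26 -1; 4 -1 26]
y = z − H·x̄ = [2, -11]
S = H·P̄·Hᵀ + R = [140 -201; -201 374]
K = P̄·Hᵀ·S⁻¹ = [-733/11959 -1641/11959; -4916/11959 -5328/11959; -6518/11959 -2160/11959]
x' = x̄ + K·y = [-7333/11959, 24858/11959, -1235/11959]
P' = (I − K·H)·P̄ = [57559/11959 5202/11959 87438/11959; 5202/11959 20694/11959 15177/11959; 87438/11959 15177/11959 140934/11959]

x' = [-7333/11959, 24858/11959, -1235/11959]
P' = [57559/11959 5202/11959 87438/11959; 5202/11959 20694/11959 15177/11959; 87438/11959 15177/11959 140934/11959]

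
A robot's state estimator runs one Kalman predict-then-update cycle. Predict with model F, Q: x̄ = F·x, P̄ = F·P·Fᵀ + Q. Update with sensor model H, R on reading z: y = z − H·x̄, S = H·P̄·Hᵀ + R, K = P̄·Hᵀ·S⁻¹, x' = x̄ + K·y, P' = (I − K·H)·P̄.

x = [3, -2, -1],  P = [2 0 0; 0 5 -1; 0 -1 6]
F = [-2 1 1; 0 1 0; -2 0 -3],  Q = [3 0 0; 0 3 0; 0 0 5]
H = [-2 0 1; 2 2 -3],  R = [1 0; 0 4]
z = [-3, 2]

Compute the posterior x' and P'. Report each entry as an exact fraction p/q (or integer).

x̄ = F·x = [-9, -2, -3]
P̄ = F·P·Fᵀ + Q = [20 4 -7; 4 8 3; -7 3 67]
y = z − H·x̄ = [-18, 15]
S = H·P̄·Hᵀ + R = [176 -347; -347 799]
K = P̄·Hᵀ·S⁻¹ = [-2722/4043 -833/4043; 242/4043 181/4043; -7804/20215 -8677/20215]
x' = x̄ + K·y = [114/4043, -9727/4043, -50328/20215]
P' = (I − K·H)·P̄ = [10403/4043 15057/4043 18084/4043; 15057/4043 30839/4043 30356/4043; 18084/4043 30356/4043 173036/20215]

x' = [114/4043, -9727/4043, -50328/20215]
P' = [10403/4043 15057/4043 18084/4043; 15057/4043 30839/4043 30356/4043; 18084/4043 30356/4043 173036/20215]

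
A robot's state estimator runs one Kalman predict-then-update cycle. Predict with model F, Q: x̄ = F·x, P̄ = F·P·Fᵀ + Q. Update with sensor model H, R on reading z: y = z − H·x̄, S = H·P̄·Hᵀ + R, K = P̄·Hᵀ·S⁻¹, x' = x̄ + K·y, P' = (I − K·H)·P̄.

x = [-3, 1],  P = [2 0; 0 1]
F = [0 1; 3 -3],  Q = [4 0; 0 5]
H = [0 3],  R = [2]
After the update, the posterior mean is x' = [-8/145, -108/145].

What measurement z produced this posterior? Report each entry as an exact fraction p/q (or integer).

z = [-2]

x̄ = F·x = [1, -12]
P̄ = F·P·Fᵀ + Q = [5 -3; -3 32]
S = H·P̄·Hᵀ + R = [290]
K = P̄·Hᵀ·S⁻¹ = [-9/290; 48/145]
x' − x̄ = [-153/145, 1632/145] = K·y
y = (KᵀK)⁻¹·Kᵀ·(x' − x̄) = [34]
z = y + H·x̄ = [34] + [-36] = [-2]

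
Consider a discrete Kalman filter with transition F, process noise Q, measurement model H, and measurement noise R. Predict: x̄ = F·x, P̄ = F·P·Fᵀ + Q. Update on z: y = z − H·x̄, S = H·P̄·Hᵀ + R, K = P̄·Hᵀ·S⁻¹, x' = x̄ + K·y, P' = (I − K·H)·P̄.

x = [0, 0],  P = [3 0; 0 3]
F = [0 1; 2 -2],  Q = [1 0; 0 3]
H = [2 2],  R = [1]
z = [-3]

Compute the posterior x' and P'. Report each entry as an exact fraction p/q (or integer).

x' = [12/77, -18/11]
P' = [292/77 -42/11; -42/11 45/11]

x̄ = F·x = [0, 0]
P̄ = F·P·Fᵀ + Q = [4 -6; -6 27]
y = z − H·x̄ = [-3]
S = H·P̄·Hᵀ + R = [77]
K = P̄·Hᵀ·S⁻¹ = [-4/77; 6/11]
x' = x̄ + K·y = [12/77, -18/11]
P' = (I − K·H)·P̄ = [292/77 -42/11; -42/11 45/11]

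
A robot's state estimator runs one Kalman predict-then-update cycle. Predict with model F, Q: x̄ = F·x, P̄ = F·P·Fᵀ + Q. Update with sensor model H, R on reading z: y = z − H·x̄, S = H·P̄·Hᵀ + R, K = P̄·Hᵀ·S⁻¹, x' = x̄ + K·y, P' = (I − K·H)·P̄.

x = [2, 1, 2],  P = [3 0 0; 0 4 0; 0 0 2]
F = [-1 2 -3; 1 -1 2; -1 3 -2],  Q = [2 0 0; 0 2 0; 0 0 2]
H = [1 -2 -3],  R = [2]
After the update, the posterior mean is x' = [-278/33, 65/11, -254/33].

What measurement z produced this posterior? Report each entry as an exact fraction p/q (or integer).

z = [3]

x̄ = F·x = [-6, 5, -3]
P̄ = F·P·Fᵀ + Q = [39 -23 39; -23 17 -23; 39 -23 49]
S = H·P̄·Hᵀ + R = [132]
K = P̄·Hᵀ·S⁻¹ = [-8/33; 1/11; -31/66]
x' − x̄ = [-80/33, 10/11, -155/33] = K·y
y = (KᵀK)⁻¹·Kᵀ·(x' − x̄) = [10]
z = y + H·x̄ = [10] + [-7] = [3]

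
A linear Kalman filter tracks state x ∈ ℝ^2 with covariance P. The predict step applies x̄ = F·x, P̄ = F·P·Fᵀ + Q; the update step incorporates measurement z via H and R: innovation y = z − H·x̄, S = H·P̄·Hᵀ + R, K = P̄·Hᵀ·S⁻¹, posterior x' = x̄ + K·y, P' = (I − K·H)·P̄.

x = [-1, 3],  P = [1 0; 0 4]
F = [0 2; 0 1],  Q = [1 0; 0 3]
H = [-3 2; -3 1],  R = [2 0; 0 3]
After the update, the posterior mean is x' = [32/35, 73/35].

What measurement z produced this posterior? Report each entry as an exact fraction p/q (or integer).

z = [2, -1]

x̄ = F·x = [6, 3]
P̄ = F·P·Fᵀ + Q = [17 8; 8 7]
S = H·P̄·Hᵀ + R = [87 95; 95 115]
K = P̄·Hᵀ·S⁻¹ = [3/49 -104/245; 93/196 -529/980]
x' − x̄ = [-178/35, -32/35] = K·y
y = (KᵀK)⁻¹·Kᵀ·(x' − x̄) = [14, 14]
z = y + H·x̄ = [14, 14] + [-12, -15] = [2, -1]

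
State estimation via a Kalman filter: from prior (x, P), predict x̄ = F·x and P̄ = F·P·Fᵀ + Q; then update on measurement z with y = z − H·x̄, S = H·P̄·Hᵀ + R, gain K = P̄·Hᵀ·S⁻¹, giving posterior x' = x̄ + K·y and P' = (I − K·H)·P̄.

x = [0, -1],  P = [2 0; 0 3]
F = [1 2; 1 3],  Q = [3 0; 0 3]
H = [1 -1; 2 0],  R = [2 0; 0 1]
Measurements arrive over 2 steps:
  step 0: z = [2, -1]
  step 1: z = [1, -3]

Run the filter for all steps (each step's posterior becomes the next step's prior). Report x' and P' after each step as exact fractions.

step 0: x' = [-127/241, -551/241], P' = [178/723 184/723; 184/723 1360/723]
step 1: x' = [-26815/17051, -47286/17051], P' = [83469/341020 84939/341020; 84939/341020 629189/341020]

step 0: x̄ = F·x = [-2, -3]
step 0: P̄ = F·P·Fᵀ + Q = [17 20; 20 32]
step 0: y = z − H·x̄ = [1, 3]
step 0: S = H·P̄·Hᵀ + R = [11 -6; -6 69]
step 0: K = P̄·Hᵀ·S⁻¹ = [-1/241 356/723; -196/241 368/723]
step 0: x' = x̄ + K·y = [-127/241, -551/241]
step 0: P' = (I − K·H)·P̄ = [178/723 184/723; 184/723 1360/723]
step 1: x̄ = F·x = [-1229/241, -1780/241]
step 1: P̄ = F·P·Fᵀ + Q = [2841/241 3086/241; 3086/241 15691/723]
step 1: y = z − H·x̄ = [-310/241, 1735/241]
step 1: S = H·P̄·Hᵀ + R = [7144/723 -490/241; -490/241 11605/241]
step 1: K = P̄·Hᵀ·S⁻¹ = [-147/68204 83469/170510; -54425/68204 84939/170510]
step 1: x' = x̄ + K·y = [-26815/17051, -47286/17051]
step 1: P' = (I − K·H)·P̄ = [83469/341020 84939/341020; 84939/341020 629189/341020]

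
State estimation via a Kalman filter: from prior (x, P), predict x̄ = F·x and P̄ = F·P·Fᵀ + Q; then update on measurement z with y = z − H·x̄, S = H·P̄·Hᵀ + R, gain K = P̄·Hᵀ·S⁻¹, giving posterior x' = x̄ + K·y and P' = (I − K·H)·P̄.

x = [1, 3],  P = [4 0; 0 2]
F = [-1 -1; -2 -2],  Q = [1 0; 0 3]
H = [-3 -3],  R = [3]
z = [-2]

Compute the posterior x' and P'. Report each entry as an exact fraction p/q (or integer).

x̄ = F·x = [-4, -8]
P̄ = F·P·Fᵀ + Q = [7 12; 12 27]
y = z − H·x̄ = [-38]
S = H·P̄·Hᵀ + R = [525]
K = P̄·Hᵀ·S⁻¹ = [-19/175; -39/175]
x' = x̄ + K·y = [22/175, 82/175]
P' = (I − K·H)·P̄ = [142/175 -123/175; -123/175 162/175]

x' = [22/175, 82/175]
P' = [142/175 -123/175; -123/175 162/175]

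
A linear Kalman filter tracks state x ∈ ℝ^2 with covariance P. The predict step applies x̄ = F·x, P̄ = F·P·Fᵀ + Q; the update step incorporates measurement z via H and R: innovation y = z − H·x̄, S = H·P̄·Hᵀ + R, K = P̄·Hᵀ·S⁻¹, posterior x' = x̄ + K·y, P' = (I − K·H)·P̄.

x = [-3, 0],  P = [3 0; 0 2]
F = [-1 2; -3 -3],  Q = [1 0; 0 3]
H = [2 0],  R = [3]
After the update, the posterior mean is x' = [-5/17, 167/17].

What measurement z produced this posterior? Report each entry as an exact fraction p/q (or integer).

x̄ = F·x = [3, 9]
P̄ = F·P·Fᵀ + Q = [12 -3; -3 48]
S = H·P̄·Hᵀ + R = [51]
K = P̄·Hᵀ·S⁻¹ = [8/17; -2/17]
x' − x̄ = [-56/17, 14/17] = K·y
y = (KᵀK)⁻¹·Kᵀ·(x' − x̄) = [-7]
z = y + H·x̄ = [-7] + [6] = [-1]

z = [-1]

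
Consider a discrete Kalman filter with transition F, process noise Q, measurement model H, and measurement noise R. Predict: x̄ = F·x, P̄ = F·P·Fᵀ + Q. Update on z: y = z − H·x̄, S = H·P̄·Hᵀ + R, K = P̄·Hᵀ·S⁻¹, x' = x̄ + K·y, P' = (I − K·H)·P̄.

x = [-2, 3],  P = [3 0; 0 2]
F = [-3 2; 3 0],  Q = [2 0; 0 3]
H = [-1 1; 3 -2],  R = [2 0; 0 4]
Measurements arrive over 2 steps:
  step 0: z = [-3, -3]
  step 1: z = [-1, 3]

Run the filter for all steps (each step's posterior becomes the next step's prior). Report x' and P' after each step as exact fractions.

step 0: x' = [151/809, 318/809], P' = [4868/2427 1960/809; 1960/809 2874/809]
step 1: x' = [165473/236293, -89226/236293], P' = [487060/236293 615648/236293; 615648/236293 930282/236293]

step 0: x̄ = F·x = [12, -6]
step 0: P̄ = F·P·Fᵀ + Q = [37 -27; -27 30]
step 0: y = z − H·x̄ = [15, -51]
step 0: S = H·P̄·Hᵀ + R = [123 -306; -306 781]
step 0: K = P̄·Hᵀ·S⁻¹ = [506/2427 237/809; 457/809 33/809]
step 0: x' = x̄ + K·y = [151/809, 318/809]
step 0: P' = (I − K·H)·P̄ = [4868/2427 1960/809; 1960/809 2874/809]
step 1: x̄ = F·x = [183/809, 453/809]
step 1: P̄ = F·P·Fᵀ + Q = [4198/809 -2844/809; -2844/809 17031/809]
step 1: y = z − H·x̄ = [-1079/809, 2784/809]
step 1: S = H·P̄·Hᵀ + R = [28535/809 -60876/809; -60876/809 143270/809]
step 1: K = P̄·Hᵀ·S⁻¹ = [64294/236293 57471/236293; 157317/236293 -3405/236293]
step 1: x' = x̄ + K·y = [165473/236293, -89226/236293]
step 1: P' = (I − K·H)·P̄ = [487060/236293 615648/236293; 615648/236293 930282/236293]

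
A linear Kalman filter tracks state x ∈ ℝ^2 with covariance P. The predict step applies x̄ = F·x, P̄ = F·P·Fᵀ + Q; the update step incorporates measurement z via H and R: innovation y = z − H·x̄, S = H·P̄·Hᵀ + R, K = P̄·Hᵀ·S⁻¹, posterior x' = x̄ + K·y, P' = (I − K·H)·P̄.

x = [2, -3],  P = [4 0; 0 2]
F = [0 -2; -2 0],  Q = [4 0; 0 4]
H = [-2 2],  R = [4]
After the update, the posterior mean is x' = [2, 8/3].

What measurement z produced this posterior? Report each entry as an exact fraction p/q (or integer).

x̄ = F·x = [6, -4]
P̄ = F·P·Fᵀ + Q = [12 0; 0 20]
S = H·P̄·Hᵀ + R = [132]
K = P̄·Hᵀ·S⁻¹ = [-2/11; 10/33]
x' − x̄ = [-4, 20/3] = K·y
y = (KᵀK)⁻¹·Kᵀ·(x' − x̄) = [22]
z = y + H·x̄ = [22] + [-20] = [2]

z = [2]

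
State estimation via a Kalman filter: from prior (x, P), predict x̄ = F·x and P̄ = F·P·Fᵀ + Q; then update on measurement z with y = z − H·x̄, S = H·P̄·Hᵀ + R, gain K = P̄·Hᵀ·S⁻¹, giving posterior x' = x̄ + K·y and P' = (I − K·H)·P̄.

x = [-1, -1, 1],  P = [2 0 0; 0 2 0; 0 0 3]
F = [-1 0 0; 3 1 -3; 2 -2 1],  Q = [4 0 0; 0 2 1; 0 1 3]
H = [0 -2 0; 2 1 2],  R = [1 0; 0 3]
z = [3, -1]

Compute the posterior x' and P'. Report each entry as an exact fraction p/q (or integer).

x' = [104/395, -1211/790, 17/395]
P' = [20503/3950 -287/7900 -10123/1975; -287/7900 3923/15800 -333/3950; -10123/1975 -333/3950 11536/1975]

x̄ = F·x = [1, -7, 1]
P̄ = F·P·Fᵀ + Q = [6 -6 -4; -6 49 0; -4 0 22]
y = z − H·x̄ = [-11, 2]
S = H·P̄·Hᵀ + R = [197 -74; -74 108]
K = P̄·Hᵀ·S⁻¹ = [287/3950 247/7900; -3923/7900 37/15800; 333/1975 1773/3950]
x' = x̄ + K·y = [104/395, -1211/790, 17/395]
P' = (I − K·H)·P̄ = [20503/3950 -287/7900 -10123/1975; -287/7900 3923/15800 -333/3950; -10123/1975 -333/3950 11536/1975]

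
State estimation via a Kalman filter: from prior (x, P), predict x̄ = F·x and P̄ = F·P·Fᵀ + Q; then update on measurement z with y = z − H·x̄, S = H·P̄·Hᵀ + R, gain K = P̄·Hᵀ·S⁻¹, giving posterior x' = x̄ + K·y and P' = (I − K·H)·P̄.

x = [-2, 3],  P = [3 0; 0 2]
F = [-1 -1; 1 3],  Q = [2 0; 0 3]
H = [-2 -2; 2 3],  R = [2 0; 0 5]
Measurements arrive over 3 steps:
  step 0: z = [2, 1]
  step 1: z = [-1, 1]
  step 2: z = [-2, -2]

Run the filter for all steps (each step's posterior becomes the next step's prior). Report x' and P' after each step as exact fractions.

step 0: x' = [-593/445, 397/445], P' = [1688/445 -1437/445; -1437/445 1338/445]
step 1: x' = [27194/85433, 14880/85433], P' = [145884/85433 -120541/85433; -120541/85433 243363/170866]
step 2: x' = [6287288/13689171, -2071466/13689171], P' = [69553132/41067513 -57196813/41067513; -57196813/41067513 57536227/41067513]

step 0: x̄ = F·x = [-1, 7]
step 0: P̄ = F·P·Fᵀ + Q = [7 -9; -9 24]
step 0: y = z − H·x̄ = [14, -18]
step 0: S = H·P̄·Hᵀ + R = [54 -82; -82 141]
step 0: K = P̄·Hᵀ·S⁻¹ = [-251/445 -187/445; 99/445 228/445]
step 0: x' = x̄ + K·y = [-593/445, 397/445]
step 0: P' = (I − K·H)·P̄ = [1688/445 -1437/445; -1437/445 1338/445]
step 1: x̄ = F·x = [196/445, 598/445]
step 1: P̄ = F·P·Fᵀ + Q = [1042/445 46/445; 46/445 6443/445]
step 1: y = z − H·x̄ = [1143/445, -1741/445]
step 1: S = H·P̄·Hᵀ + R = [31198/445 -43286/445; -43286/445 64932/445]
step 1: K = P̄·Hᵀ·S⁻¹ = [-25343/85433 -13971/85433; -2281/170866 49585/170866]
step 1: x' = x̄ + K·y = [27194/85433, 14880/85433]
step 1: P' = (I − K·H)·P̄ = [145884/85433 -120541/85433; -120541/85433 243363/170866]
step 2: x̄ = F·x = [-42074/85433, 71834/85433]
step 2: P̄ = F·P·Fᵀ + Q = [394699/170866 -57529/170866; -57529/170866 1548141/170866]
step 2: y = z − H·x̄ = [-111346/85433, -302220/85433]
step 2: S = H·P̄·Hᵀ + R = [3826430/85433 -5146176/85433; -5146176/85433 15676047/170866]
step 2: K = P̄·Hᵀ·S⁻¹ = [-4118773/13689171 -6496835/41067513; -113138/13689171 11643011/41067513]
step 2: x' = x̄ + K·y = [6287288/13689171, -2071466/13689171]
step 2: P' = (I − K·H)·P̄ = [69553132/41067513 -57196813/41067513; -57196813/41067513 57536227/41067513]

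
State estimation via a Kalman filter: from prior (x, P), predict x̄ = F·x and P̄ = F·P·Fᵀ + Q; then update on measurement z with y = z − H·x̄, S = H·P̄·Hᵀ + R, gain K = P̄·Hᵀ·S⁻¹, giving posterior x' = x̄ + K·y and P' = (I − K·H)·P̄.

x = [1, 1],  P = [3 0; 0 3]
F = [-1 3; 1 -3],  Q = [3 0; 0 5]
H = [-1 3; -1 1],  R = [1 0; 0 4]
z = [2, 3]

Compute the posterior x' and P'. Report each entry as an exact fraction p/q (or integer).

x̄ = F·x = [2, -2]
P̄ = F·P·Fᵀ + Q = [33 -30; -30 35]
y = z − H·x̄ = [10, 7]
S = H·P̄·Hᵀ + R = [529 258; 258 132]
K = P̄·Hᵀ·S⁻¹ = [3/544 -531/1088; 175/544 -445/3264]
x' = x̄ + K·y = [-1481/1088, 857/3264]
P' = (I − K·H)·P̄ = [3189/1088 1065/1088; 1065/1088 1415/3264]

x' = [-1481/1088, 857/3264]
P' = [3189/1088 1065/1088; 1065/1088 1415/3264]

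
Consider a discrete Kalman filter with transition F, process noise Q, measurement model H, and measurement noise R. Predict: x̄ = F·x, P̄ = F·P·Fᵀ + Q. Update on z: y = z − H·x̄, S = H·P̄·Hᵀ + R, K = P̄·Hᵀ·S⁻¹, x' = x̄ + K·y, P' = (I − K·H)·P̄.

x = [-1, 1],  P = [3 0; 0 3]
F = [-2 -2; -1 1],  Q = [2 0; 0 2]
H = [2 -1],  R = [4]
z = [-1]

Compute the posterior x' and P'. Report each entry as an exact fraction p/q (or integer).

x̄ = F·x = [0, 2]
P̄ = F·P·Fᵀ + Q = [26 0; 0 8]
y = z − H·x̄ = [1]
S = H·P̄·Hᵀ + R = [116]
K = P̄·Hᵀ·S⁻¹ = [13/29; -2/29]
x' = x̄ + K·y = [13/29, 56/29]
P' = (I − K·H)·P̄ = [78/29 104/29; 104/29 216/29]

x' = [13/29, 56/29]
P' = [78/29 104/29; 104/29 216/29]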